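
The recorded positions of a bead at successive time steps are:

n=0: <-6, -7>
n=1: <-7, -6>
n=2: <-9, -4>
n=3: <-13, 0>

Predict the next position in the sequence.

Step-to-step displacements: <-1, +1>, <-2, +2>, <-4, +4>; each is 2× the previous.
step 4: <-13, 0> + <-8, +8> → <-21, 8>

<-21, 8>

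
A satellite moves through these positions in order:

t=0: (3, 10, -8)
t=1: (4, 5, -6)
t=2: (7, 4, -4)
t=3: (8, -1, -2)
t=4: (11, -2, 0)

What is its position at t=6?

(15, -8, 4)

The moves between consecutive positions are (+1, -5, +2), (+3, -1, +2), (+1, -5, +2), (+3, -1, +2); they repeat the 2-cycle [(+1, -5, +2), (+3, -1, +2)].
step 5: apply (+1, -5, +2) → (12, -7, 2)
step 6: apply (+3, -1, +2) → (15, -8, 4)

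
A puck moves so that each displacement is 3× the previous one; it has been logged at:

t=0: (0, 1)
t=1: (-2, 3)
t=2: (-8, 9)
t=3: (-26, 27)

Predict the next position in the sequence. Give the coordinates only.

(-80, 81)

Consecutive displacements (-2, +2), (-6, +6), (-18, +18) scale by a factor of 3 each step.
step 4: (-26, 27) + (-54, +54) → (-80, 81)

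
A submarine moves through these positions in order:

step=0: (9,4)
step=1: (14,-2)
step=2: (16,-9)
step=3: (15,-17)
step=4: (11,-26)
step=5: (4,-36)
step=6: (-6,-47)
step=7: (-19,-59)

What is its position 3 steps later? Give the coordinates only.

(-76,-101)

First differences are (+5,-6), (+2,-7), (-1,-8), (-4,-9), (-7,-10), (-10,-11), (-13,-12); their common second difference is (-3,-1) (constant acceleration).
step 8: (-19,-59) + (-16,-13) → (-35,-72)
step 9: (-35,-72) + (-19,-14) → (-54,-86)
step 10: (-54,-86) + (-22,-15) → (-76,-101)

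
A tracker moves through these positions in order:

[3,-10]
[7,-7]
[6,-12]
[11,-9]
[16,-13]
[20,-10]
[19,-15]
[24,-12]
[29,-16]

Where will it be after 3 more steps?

The moves between consecutive positions are [+4,+3], [-1,-5], [+5,+3], [+5,-4], [+4,+3], [-1,-5], [+5,+3], [+5,-4]; they repeat the 4-cycle [[+4,+3], [-1,-5], [+5,+3], [+5,-4]].
step 9: apply [+4,+3] → [33,-13]
step 10: apply [-1,-5] → [32,-18]
step 11: apply [+5,+3] → [37,-15]

[37,-15]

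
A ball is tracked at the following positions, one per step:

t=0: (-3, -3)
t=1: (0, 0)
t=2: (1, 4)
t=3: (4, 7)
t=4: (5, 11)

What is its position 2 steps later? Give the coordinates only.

The moves between consecutive positions are (+3, +3), (+1, +4), (+3, +3), (+1, +4); they repeat the 2-cycle [(+3, +3), (+1, +4)].
step 5: apply (+3, +3) → (8, 14)
step 6: apply (+1, +4) → (9, 18)

(9, 18)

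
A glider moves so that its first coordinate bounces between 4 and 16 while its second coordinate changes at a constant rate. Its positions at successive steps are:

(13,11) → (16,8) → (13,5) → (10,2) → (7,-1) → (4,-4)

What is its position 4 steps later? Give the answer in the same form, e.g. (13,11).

The first coordinate reflects between 4 and 16, moving 3 per step.
  step 6: 4 → 7
  step 7: 7 → 10
  step 8: 10 → 13
  step 9: 13 → 16
The second coordinate changes by -3 each step: at step 9 it is -16.

(16,-16)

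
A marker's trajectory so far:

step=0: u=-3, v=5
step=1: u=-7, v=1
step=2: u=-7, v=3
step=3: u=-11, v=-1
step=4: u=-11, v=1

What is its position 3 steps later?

u=-19, v=-5

Step-to-step displacements: (-4, -4), (+0, +2), (-4, -4), (+0, +2) — a repeating cycle of length 2.
step 5: apply (-4, -4) → u=-15, v=-3
step 6: apply (+0, +2) → u=-15, v=-1
step 7: apply (-4, -4) → u=-19, v=-5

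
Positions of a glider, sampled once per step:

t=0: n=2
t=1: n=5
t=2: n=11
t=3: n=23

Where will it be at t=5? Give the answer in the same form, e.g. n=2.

The jumps are +3, +6, +12 — a geometric progression with ratio 2.
step 4: 23 + 24 → n=47
step 5: 47 + 48 → n=95

n=95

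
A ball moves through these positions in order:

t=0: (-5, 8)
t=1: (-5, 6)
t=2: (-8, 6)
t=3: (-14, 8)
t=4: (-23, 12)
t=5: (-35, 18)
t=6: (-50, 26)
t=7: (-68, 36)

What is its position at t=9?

(-113, 62)

Successive displacements: (+0, -2), (-3, +0), (-6, +2), (-9, +4), (-12, +6), (-15, +8), (-18, +10) — each changes by (-3, +2).
step 8: (-68, 36) + (-21, +12) → (-89, 48)
step 9: (-89, 48) + (-24, +14) → (-113, 62)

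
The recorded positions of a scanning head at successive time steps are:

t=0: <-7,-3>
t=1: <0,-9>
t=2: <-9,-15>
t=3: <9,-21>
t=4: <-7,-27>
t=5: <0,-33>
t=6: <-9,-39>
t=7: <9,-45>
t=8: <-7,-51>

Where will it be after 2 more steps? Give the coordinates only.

<-9,-63>

First: cycles through -7, 0, -9, 9 every 4 steps. Step 10 lands at position 2 of the cycle → -9.
Second: linear, -6 per step → -63 at step 10.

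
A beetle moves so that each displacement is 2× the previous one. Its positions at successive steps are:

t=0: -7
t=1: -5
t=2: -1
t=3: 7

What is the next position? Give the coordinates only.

23

The jumps are +2, +4, +8 — a geometric progression with ratio 2.
step 4: 7 + 16 → 23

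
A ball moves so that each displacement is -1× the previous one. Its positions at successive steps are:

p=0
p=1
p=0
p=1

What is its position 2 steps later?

Consecutive displacements +1, -1, +1 scale by a factor of -1 each step.
step 4: 1 − 1 → p=0
step 5: 0 + 1 → p=1

p=1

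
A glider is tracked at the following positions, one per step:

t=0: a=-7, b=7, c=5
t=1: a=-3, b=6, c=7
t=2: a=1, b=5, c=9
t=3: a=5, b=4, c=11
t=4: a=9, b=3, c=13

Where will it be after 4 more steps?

a=25, b=-1, c=21

The position changes by (+4, -1, +2) every step.
step 5: a=9, b=3, c=13 + (+4, -1, +2) → a=13, b=2, c=15
step 6: a=13, b=2, c=15 + (+4, -1, +2) → a=17, b=1, c=17
step 7: a=17, b=1, c=17 + (+4, -1, +2) → a=21, b=0, c=19
step 8: a=21, b=0, c=19 + (+4, -1, +2) → a=25, b=-1, c=21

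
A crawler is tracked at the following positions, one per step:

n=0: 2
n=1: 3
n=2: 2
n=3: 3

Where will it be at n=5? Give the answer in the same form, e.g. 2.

Step-to-step displacements: +1, -1, +1; each is -1× the previous.
step 4: 3 − 1 → 2
step 5: 2 + 1 → 3

3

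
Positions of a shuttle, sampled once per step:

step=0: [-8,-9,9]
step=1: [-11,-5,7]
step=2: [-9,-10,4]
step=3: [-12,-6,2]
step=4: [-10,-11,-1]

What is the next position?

Differencing gives [-3,+4,-2], [+2,-5,-3], [-3,+4,-2], [+2,-5,-3]. This is the pattern [-3,+4,-2], [+2,-5,-3] repeated.
step 5: apply [-3,+4,-2] → [-13,-7,-3]

[-13,-7,-3]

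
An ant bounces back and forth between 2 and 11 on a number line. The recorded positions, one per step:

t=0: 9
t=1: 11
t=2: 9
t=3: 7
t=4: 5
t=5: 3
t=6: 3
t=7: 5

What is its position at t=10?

11

The value reflects between 2 and 11, moving 2 per step.
  step 8: 5 → 7
  step 9: 7 → 9
  step 10: 9 → 11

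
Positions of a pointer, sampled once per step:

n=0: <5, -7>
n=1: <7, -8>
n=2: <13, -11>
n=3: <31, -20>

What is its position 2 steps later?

The jumps are <+2, -1>, <+6, -3>, <+18, -9> — a geometric progression with ratio 3.
step 4: <31, -20> + <+54, -27> → <85, -47>
step 5: <85, -47> + <+162, -81> → <247, -128>

<247, -128>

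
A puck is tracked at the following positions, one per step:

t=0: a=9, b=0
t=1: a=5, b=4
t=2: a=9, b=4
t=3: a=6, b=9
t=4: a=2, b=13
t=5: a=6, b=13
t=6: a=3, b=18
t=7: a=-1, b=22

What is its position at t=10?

a=-4, b=31

The moves between consecutive positions are (-4,+4), (+4,+0), (-3,+5), (-4,+4), (+4,+0), (-3,+5), (-4,+4); they repeat the 3-cycle [(-4,+4), (+4,+0), (-3,+5)].
step 8: apply (+4,+0) → a=3, b=22
step 9: apply (-3,+5) → a=0, b=27
step 10: apply (-4,+4) → a=-4, b=31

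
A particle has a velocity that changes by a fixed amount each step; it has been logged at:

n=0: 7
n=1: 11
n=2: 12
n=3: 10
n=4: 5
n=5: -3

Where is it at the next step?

-14

Taking differences between consecutive positions: +4, +1, -2, -5, -8. These grow by -3 each step.
step 6: -3 − 11 → -14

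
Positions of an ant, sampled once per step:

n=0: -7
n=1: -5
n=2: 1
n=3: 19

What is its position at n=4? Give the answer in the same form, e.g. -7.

73

The jumps are +2, +6, +18 — a geometric progression with ratio 3.
step 4: 19 + 54 → 73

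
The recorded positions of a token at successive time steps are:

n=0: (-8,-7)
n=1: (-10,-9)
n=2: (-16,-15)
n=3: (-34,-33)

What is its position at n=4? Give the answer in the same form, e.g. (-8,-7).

Step-to-step displacements: (-2,-2), (-6,-6), (-18,-18); each is 3× the previous.
step 4: (-34,-33) + (-54,-54) → (-88,-87)

(-88,-87)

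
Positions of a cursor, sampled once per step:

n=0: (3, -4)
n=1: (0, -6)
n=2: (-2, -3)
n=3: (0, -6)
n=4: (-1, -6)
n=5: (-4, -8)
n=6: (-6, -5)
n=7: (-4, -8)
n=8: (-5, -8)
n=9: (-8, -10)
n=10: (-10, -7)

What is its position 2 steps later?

(-9, -10)

Differencing gives (-3, -2), (-2, +3), (+2, -3), (-1, +0), (-3, -2), (-2, +3), (+2, -3), (-1, +0), (-3, -2), (-2, +3). This is the pattern (-3, -2), (-2, +3), (+2, -3), (-1, +0) repeated.
step 11: apply (+2, -3) → (-8, -10)
step 12: apply (-1, +0) → (-9, -10)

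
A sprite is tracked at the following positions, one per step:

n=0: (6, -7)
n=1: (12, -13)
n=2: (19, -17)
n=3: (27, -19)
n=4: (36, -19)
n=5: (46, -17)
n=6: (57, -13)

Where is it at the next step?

First differences are (+6, -6), (+7, -4), (+8, -2), (+9, +0), (+10, +2), (+11, +4); their common second difference is (+1, +2) (constant acceleration).
step 7: (57, -13) + (+12, +6) → (69, -7)

(69, -7)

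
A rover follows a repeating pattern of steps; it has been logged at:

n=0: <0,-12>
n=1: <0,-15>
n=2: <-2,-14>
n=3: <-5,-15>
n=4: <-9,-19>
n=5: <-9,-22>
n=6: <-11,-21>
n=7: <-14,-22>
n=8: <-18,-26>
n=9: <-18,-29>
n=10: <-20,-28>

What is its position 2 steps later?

<-27,-33>

Differencing gives <+0,-3>, <-2,+1>, <-3,-1>, <-4,-4>, <+0,-3>, <-2,+1>, <-3,-1>, <-4,-4>, <+0,-3>, <-2,+1>. This is the pattern <+0,-3>, <-2,+1>, <-3,-1>, <-4,-4> repeated.
step 11: apply <-3,-1> → <-23,-29>
step 12: apply <-4,-4> → <-27,-33>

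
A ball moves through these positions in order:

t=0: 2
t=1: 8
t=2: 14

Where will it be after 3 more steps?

Constant displacement of +6 per step.
step 3: 14 + 6 → 20
step 4: 20 + 6 → 26
step 5: 26 + 6 → 32

32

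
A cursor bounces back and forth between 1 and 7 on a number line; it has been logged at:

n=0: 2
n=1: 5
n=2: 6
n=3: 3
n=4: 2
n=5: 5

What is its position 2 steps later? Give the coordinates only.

The value reflects between 1 and 7, moving 3 per step.
  step 6: 5 → 6
  step 7: 6 → 3

3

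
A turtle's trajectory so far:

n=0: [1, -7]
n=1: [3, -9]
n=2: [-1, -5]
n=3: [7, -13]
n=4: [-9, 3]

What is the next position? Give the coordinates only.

[23, -29]

Step-to-step displacements: [+2, -2], [-4, +4], [+8, -8], [-16, +16]; each is -2× the previous.
step 5: [-9, 3] + [+32, -32] → [23, -29]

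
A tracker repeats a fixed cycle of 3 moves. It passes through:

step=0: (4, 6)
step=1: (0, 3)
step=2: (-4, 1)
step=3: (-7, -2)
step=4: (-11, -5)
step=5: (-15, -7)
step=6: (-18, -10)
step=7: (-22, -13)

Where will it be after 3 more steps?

Step-to-step displacements: (-4, -3), (-4, -2), (-3, -3), (-4, -3), (-4, -2), (-3, -3), (-4, -3) — a repeating cycle of length 3.
step 8: apply (-4, -2) → (-26, -15)
step 9: apply (-3, -3) → (-29, -18)
step 10: apply (-4, -3) → (-33, -21)

(-33, -21)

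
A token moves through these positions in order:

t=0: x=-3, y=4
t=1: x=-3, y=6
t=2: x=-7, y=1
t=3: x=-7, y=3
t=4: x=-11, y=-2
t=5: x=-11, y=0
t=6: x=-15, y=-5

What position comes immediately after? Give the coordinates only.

x=-15, y=-3

Differencing gives (+0,+2), (-4,-5), (+0,+2), (-4,-5), (+0,+2), (-4,-5). This is the pattern (+0,+2), (-4,-5) repeated.
step 7: apply (+0,+2) → x=-15, y=-3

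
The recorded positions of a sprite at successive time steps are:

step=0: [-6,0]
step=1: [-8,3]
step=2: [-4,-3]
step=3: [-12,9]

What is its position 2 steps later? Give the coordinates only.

[-28,33]

Consecutive displacements [-2,+3], [+4,-6], [-8,+12] scale by a factor of -2 each step.
step 4: [-12,9] + [+16,-24] → [4,-15]
step 5: [4,-15] + [-32,+48] → [-28,33]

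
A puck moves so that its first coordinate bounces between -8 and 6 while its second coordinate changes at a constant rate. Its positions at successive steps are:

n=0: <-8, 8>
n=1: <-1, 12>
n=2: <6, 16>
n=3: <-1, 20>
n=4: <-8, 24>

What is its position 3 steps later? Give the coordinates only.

The first coordinate reflects between -8 and 6, moving 7 per step.
  step 5: -8 → -1
  step 6: -1 → 6
  step 7: 6 → -1
The second coordinate changes by +4 each step: at step 7 it is 36.

<-1, 36>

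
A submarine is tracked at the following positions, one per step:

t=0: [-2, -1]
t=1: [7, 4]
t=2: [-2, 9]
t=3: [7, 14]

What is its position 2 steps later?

[7, 24]

First: cycles through -2, 7 every 2 steps. Step 5 lands at position 1 of the cycle → 7.
Second: linear, +5 per step → 24 at step 5.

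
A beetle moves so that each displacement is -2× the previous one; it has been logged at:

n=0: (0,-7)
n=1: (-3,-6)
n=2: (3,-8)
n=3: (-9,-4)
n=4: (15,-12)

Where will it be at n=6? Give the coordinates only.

The jumps are (-3,+1), (+6,-2), (-12,+4), (+24,-8) — a geometric progression with ratio -2.
step 5: (15,-12) + (-48,+16) → (-33,4)
step 6: (-33,4) + (+96,-32) → (63,-28)

(63,-28)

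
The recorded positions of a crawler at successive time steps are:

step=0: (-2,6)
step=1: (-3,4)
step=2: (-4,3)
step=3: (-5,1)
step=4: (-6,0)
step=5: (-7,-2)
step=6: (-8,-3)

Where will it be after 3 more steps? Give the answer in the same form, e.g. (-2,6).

(-11,-8)

The moves between consecutive positions are (-1,-2), (-1,-1), (-1,-2), (-1,-1), (-1,-2), (-1,-1); they repeat the 2-cycle [(-1,-2), (-1,-1)].
step 7: apply (-1,-2) → (-9,-5)
step 8: apply (-1,-1) → (-10,-6)
step 9: apply (-1,-2) → (-11,-8)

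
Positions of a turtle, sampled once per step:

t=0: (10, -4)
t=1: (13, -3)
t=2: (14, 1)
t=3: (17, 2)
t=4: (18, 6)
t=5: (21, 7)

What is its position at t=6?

Step-to-step displacements: (+3, +1), (+1, +4), (+3, +1), (+1, +4), (+3, +1) — a repeating cycle of length 2.
step 6: apply (+1, +4) → (22, 11)

(22, 11)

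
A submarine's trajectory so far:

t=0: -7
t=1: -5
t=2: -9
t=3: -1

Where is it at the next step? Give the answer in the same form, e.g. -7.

The jumps are +2, -4, +8 — a geometric progression with ratio -2.
step 4: -1 − 16 → -17

-17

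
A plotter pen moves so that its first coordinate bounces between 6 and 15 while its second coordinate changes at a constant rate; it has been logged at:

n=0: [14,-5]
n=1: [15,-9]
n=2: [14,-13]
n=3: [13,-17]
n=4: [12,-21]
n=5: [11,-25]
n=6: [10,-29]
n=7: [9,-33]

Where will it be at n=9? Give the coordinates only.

[7,-41]

The first coordinate reflects between 6 and 15, moving 1 per step.
  step 8: 9 → 8
  step 9: 8 → 7
The second coordinate changes by -4 each step: at step 9 it is -41.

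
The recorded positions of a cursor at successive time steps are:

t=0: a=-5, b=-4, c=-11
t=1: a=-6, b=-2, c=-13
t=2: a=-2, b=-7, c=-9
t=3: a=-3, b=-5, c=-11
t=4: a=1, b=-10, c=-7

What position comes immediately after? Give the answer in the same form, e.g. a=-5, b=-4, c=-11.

The moves between consecutive positions are (-1,+2,-2), (+4,-5,+4), (-1,+2,-2), (+4,-5,+4); they repeat the 2-cycle [(-1,+2,-2), (+4,-5,+4)].
step 5: apply (-1,+2,-2) → a=0, b=-8, c=-9

a=0, b=-8, c=-9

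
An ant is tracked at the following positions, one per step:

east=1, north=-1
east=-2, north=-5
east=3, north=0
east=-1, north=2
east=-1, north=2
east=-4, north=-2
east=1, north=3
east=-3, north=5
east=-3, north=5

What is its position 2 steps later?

Differencing gives (-3,-4), (+5,+5), (-4,+2), (+0,+0), (-3,-4), (+5,+5), (-4,+2), (+0,+0). This is the pattern (-3,-4), (+5,+5), (-4,+2), (+0,+0) repeated.
step 9: apply (-3,-4) → east=-6, north=1
step 10: apply (+5,+5) → east=-1, north=6

east=-1, north=6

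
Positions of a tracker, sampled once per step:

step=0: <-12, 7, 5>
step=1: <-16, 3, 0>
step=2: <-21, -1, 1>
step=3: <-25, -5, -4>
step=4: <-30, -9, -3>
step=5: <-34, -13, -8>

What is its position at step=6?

The moves between consecutive positions are <-4, -4, -5>, <-5, -4, +1>, <-4, -4, -5>, <-5, -4, +1>, <-4, -4, -5>; they repeat the 2-cycle [<-4, -4, -5>, <-5, -4, +1>].
step 6: apply <-5, -4, +1> → <-39, -17, -7>

<-39, -17, -7>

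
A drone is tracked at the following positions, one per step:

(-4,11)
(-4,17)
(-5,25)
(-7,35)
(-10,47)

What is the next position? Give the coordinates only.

Taking differences between consecutive positions: (+0,+6), (-1,+8), (-2,+10), (-3,+12). These grow by (-1,+2) each step.
step 5: (-10,47) + (-4,+14) → (-14,61)

(-14,61)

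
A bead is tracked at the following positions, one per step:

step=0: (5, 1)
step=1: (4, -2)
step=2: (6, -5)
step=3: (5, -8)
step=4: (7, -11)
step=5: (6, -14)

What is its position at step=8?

Differencing gives (-1, -3), (+2, -3), (-1, -3), (+2, -3), (-1, -3). This is the pattern (-1, -3), (+2, -3) repeated.
step 6: apply (+2, -3) → (8, -17)
step 7: apply (-1, -3) → (7, -20)
step 8: apply (+2, -3) → (9, -23)

(9, -23)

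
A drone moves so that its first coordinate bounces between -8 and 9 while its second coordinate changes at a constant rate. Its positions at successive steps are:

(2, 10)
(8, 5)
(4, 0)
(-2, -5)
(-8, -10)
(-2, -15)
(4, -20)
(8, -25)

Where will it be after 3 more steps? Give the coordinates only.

(-6, -40)

The first coordinate reflects between -8 and 9, moving 6 per step.
  step 8: 8 → 2
  step 9: 2 → -4
  step 10: -4 → -6
The second coordinate changes by -5 each step: at step 10 it is -40.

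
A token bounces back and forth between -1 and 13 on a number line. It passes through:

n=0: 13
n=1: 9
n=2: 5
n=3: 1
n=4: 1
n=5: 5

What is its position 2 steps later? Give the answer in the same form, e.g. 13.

13

The value travels 4 per step and bounces off the walls at -1 and 13.
  step 6: 5 → 9
  step 7: 9 → 13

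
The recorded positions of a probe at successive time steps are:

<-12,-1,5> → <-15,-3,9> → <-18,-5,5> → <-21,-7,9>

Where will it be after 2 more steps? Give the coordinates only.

First: linear, -3 per step → -27 at step 5.
Second: linear, -2 per step → -11 at step 5.
Third: cycles through 5, 9 every 2 steps. Step 5 lands at position 1 of the cycle → 9.

<-27,-11,9>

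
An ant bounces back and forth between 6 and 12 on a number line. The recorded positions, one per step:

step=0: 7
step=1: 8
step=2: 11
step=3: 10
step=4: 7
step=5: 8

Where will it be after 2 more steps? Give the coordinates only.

The value reflects between 6 and 12, moving 3 per step.
  step 6: 8 → 11
  step 7: 11 → 10

10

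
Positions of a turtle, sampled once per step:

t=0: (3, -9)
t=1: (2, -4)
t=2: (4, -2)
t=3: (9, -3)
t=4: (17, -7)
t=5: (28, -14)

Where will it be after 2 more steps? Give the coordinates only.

(59, -37)

Taking differences between consecutive positions: (-1, +5), (+2, +2), (+5, -1), (+8, -4), (+11, -7). These grow by (+3, -3) each step.
step 6: (28, -14) + (+14, -10) → (42, -24)
step 7: (42, -24) + (+17, -13) → (59, -37)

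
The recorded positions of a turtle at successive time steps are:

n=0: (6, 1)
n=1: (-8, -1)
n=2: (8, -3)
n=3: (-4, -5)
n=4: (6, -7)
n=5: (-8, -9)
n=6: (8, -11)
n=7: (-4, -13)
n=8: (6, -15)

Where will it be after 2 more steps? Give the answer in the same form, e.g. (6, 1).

First: cycles through 6, -8, 8, -4 every 4 steps. Step 10 lands at position 2 of the cycle → 8.
Second: linear, -2 per step → -19 at step 10.

(8, -19)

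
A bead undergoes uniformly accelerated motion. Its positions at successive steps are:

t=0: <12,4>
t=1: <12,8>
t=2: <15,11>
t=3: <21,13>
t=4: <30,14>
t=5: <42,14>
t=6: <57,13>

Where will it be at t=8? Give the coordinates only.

<96,8>

First differences are <+0,+4>, <+3,+3>, <+6,+2>, <+9,+1>, <+12,+0>, <+15,-1>; their common second difference is <+3,-1> (constant acceleration).
step 7: <57,13> + <+18,-2> → <75,11>
step 8: <75,11> + <+21,-3> → <96,8>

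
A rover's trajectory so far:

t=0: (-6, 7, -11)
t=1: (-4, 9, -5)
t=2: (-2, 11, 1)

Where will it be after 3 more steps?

(4, 17, 19)

The position changes by (+2, +2, +6) every step.
step 3: (-2, 11, 1) + (+2, +2, +6) → (0, 13, 7)
step 4: (0, 13, 7) + (+2, +2, +6) → (2, 15, 13)
step 5: (2, 15, 13) + (+2, +2, +6) → (4, 17, 19)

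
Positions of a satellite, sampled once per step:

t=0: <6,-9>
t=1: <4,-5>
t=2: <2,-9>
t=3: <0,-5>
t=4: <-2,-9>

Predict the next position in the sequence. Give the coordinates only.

<-4,-5>

First: linear, -2 per step → -4 at step 5.
Second: cycles through -9, -5 every 2 steps. Step 5 lands at position 1 of the cycle → -5.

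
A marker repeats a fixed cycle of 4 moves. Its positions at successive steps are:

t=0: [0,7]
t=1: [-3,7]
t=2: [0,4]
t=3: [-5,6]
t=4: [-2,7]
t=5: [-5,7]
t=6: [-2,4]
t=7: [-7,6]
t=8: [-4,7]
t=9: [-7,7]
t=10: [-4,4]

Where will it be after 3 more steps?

Step-to-step displacements: [-3,+0], [+3,-3], [-5,+2], [+3,+1], [-3,+0], [+3,-3], [-5,+2], [+3,+1], [-3,+0], [+3,-3] — a repeating cycle of length 4.
step 11: apply [-5,+2] → [-9,6]
step 12: apply [+3,+1] → [-6,7]
step 13: apply [-3,+0] → [-9,7]

[-9,7]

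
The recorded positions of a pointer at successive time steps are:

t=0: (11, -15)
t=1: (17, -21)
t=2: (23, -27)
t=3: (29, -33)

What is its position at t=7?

The position changes by (+6, -6) every step.
step 4: (29, -33) + (+6, -6) → (35, -39)
step 5: (35, -39) + (+6, -6) → (41, -45)
step 6: (41, -45) + (+6, -6) → (47, -51)
step 7: (47, -51) + (+6, -6) → (53, -57)

(53, -57)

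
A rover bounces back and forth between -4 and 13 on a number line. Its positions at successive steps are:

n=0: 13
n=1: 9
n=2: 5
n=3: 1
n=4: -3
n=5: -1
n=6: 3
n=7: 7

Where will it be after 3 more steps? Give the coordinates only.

7

The value travels 4 per step and bounces off the walls at -4 and 13.
  step 8: 7 → 11
  step 9: 11 → 11
  step 10: 11 → 7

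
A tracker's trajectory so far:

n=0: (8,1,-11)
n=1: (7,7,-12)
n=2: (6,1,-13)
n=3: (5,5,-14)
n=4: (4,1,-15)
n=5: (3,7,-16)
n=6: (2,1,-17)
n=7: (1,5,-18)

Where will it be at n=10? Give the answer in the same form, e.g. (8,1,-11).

(-2,1,-21)

The first coordinate changes by -1 each step, so at step 10 it is 8 + 10·(-1) = -2.
The second coordinate repeats the cycle [1, 7, 1, 5] with period 4; step 10 mod 4 = 2, giving 1.
The third coordinate changes by -1 each step, so at step 10 it is -11 + 10·(-1) = -21.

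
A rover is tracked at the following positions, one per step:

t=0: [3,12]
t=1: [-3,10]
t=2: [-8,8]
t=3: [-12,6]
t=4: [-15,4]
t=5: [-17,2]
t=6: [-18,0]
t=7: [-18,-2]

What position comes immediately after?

[-17,-4]

First differences are [-6,-2], [-5,-2], [-4,-2], [-3,-2], [-2,-2], [-1,-2], [+0,-2]; their common second difference is [+1,+0] (constant acceleration).
step 8: [-18,-2] + [+1,-2] → [-17,-4]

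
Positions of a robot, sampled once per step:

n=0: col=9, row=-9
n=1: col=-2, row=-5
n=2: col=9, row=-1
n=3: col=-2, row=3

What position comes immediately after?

col=9, row=7

Col: cycles through 9, -2 every 2 steps. Step 4 lands at position 0 of the cycle → 9.
Row: linear, +4 per step → 7 at step 4.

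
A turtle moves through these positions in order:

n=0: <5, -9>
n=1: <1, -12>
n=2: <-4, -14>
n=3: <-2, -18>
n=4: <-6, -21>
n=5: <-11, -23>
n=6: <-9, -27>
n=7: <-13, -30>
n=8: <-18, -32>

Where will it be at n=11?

<-25, -41>

Step-to-step displacements: <-4, -3>, <-5, -2>, <+2, -4>, <-4, -3>, <-5, -2>, <+2, -4>, <-4, -3>, <-5, -2> — a repeating cycle of length 3.
step 9: apply <+2, -4> → <-16, -36>
step 10: apply <-4, -3> → <-20, -39>
step 11: apply <-5, -2> → <-25, -41>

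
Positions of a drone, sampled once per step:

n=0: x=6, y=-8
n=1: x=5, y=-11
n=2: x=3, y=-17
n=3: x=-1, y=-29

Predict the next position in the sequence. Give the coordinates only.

Consecutive displacements (-1,-3), (-2,-6), (-4,-12) scale by a factor of 2 each step.
step 4: x=-1, y=-29 + (-8,-24) → x=-9, y=-53

x=-9, y=-53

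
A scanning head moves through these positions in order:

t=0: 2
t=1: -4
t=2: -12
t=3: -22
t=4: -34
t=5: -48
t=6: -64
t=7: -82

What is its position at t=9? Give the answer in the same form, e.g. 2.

Successive displacements: -6, -8, -10, -12, -14, -16, -18 — each changes by -2.
step 8: -82 − 20 → -102
step 9: -102 − 22 → -124

-124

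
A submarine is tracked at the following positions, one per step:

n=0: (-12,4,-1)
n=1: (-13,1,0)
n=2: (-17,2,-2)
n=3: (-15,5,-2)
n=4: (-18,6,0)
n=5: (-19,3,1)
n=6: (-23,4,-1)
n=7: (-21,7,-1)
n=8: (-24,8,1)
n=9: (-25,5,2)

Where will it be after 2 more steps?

(-27,9,0)

The moves between consecutive positions are (-1,-3,+1), (-4,+1,-2), (+2,+3,+0), (-3,+1,+2), (-1,-3,+1), (-4,+1,-2), (+2,+3,+0), (-3,+1,+2), (-1,-3,+1); they repeat the 4-cycle [(-1,-3,+1), (-4,+1,-2), (+2,+3,+0), (-3,+1,+2)].
step 10: apply (-4,+1,-2) → (-29,6,0)
step 11: apply (+2,+3,+0) → (-27,9,0)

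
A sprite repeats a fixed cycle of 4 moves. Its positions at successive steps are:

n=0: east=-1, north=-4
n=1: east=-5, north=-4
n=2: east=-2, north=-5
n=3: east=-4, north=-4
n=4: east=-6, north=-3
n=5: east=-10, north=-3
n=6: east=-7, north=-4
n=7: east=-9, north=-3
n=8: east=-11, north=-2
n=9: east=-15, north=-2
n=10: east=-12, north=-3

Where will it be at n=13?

east=-20, north=-1

Differencing gives (-4, +0), (+3, -1), (-2, +1), (-2, +1), (-4, +0), (+3, -1), (-2, +1), (-2, +1), (-4, +0), (+3, -1). This is the pattern (-4, +0), (+3, -1), (-2, +1), (-2, +1) repeated.
step 11: apply (-2, +1) → east=-14, north=-2
step 12: apply (-2, +1) → east=-16, north=-1
step 13: apply (-4, +0) → east=-20, north=-1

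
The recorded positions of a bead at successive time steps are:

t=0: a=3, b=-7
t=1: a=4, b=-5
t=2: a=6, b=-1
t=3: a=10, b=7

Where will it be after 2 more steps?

a=34, b=55

The jumps are (+1,+2), (+2,+4), (+4,+8) — a geometric progression with ratio 2.
step 4: a=10, b=7 + (+8,+16) → a=18, b=23
step 5: a=18, b=23 + (+16,+32) → a=34, b=55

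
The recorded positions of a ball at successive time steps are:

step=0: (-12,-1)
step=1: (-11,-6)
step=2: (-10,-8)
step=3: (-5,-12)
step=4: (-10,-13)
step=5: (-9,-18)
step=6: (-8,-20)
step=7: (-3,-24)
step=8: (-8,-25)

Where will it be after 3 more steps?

(-1,-36)

The moves between consecutive positions are (+1,-5), (+1,-2), (+5,-4), (-5,-1), (+1,-5), (+1,-2), (+5,-4), (-5,-1); they repeat the 4-cycle [(+1,-5), (+1,-2), (+5,-4), (-5,-1)].
step 9: apply (+1,-5) → (-7,-30)
step 10: apply (+1,-2) → (-6,-32)
step 11: apply (+5,-4) → (-1,-36)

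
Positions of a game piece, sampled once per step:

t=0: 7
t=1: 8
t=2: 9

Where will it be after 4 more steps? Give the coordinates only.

Constant displacement of +1 per step.
step 3: 9 + 1 → 10
step 4: 10 + 1 → 11
step 5: 11 + 1 → 12
step 6: 12 + 1 → 13

13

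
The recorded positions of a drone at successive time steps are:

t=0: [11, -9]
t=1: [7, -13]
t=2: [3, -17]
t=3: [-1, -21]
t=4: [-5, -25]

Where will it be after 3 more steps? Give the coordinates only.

Each step adds [-4, -4] to the position.
step 5: [-5, -25] + [-4, -4] → [-9, -29]
step 6: [-9, -29] + [-4, -4] → [-13, -33]
step 7: [-13, -33] + [-4, -4] → [-17, -37]

[-17, -37]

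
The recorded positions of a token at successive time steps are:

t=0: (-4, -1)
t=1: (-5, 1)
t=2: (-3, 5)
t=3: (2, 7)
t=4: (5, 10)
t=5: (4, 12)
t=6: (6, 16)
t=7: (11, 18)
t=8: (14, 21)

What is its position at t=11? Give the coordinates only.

(20, 29)

Differencing gives (-1, +2), (+2, +4), (+5, +2), (+3, +3), (-1, +2), (+2, +4), (+5, +2), (+3, +3). This is the pattern (-1, +2), (+2, +4), (+5, +2), (+3, +3) repeated.
step 9: apply (-1, +2) → (13, 23)
step 10: apply (+2, +4) → (15, 27)
step 11: apply (+5, +2) → (20, 29)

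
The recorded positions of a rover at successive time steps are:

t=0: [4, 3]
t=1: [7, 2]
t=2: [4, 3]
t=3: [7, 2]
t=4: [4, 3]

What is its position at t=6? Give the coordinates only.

Step-to-step displacements: [+3, -1], [-3, +1], [+3, -1], [-3, +1]; each is -1× the previous.
step 5: [4, 3] + [+3, -1] → [7, 2]
step 6: [7, 2] + [-3, +1] → [4, 3]

[4, 3]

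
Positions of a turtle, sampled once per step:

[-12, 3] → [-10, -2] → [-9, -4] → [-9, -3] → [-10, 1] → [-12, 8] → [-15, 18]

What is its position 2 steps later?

[-24, 47]

Taking differences between consecutive positions: [+2, -5], [+1, -2], [+0, +1], [-1, +4], [-2, +7], [-3, +10]. These grow by [-1, +3] each step.
step 7: [-15, 18] + [-4, +13] → [-19, 31]
step 8: [-19, 31] + [-5, +16] → [-24, 47]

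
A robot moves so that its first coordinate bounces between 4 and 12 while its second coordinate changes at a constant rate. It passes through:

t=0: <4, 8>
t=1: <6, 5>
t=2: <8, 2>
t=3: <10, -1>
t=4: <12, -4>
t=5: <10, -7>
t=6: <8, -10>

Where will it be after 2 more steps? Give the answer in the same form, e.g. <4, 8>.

<4, -16>

The first coordinate reflects between 4 and 12, moving 2 per step.
  step 7: 8 → 6
  step 8: 6 → 4
The second coordinate changes by -3 each step: at step 8 it is -16.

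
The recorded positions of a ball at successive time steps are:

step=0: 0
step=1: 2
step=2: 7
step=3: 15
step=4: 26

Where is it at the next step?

Successive displacements: +2, +5, +8, +11 — each changes by +3.
step 5: 26 + 14 → 40

40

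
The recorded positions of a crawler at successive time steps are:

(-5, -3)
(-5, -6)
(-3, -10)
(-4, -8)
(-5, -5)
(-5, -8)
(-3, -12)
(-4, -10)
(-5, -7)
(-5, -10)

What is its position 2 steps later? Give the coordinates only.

Step-to-step displacements: (+0, -3), (+2, -4), (-1, +2), (-1, +3), (+0, -3), (+2, -4), (-1, +2), (-1, +3), (+0, -3) — a repeating cycle of length 4.
step 10: apply (+2, -4) → (-3, -14)
step 11: apply (-1, +2) → (-4, -12)

(-4, -12)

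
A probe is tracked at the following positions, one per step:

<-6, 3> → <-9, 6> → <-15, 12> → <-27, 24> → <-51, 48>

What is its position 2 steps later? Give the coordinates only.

Step-to-step displacements: <-3, +3>, <-6, +6>, <-12, +12>, <-24, +24>; each is 2× the previous.
step 5: <-51, 48> + <-48, +48> → <-99, 96>
step 6: <-99, 96> + <-96, +96> → <-195, 192>

<-195, 192>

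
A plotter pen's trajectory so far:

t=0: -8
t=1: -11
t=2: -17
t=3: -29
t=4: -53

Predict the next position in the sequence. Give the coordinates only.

-101

Step-to-step displacements: -3, -6, -12, -24; each is 2× the previous.
step 5: -53 − 48 → -101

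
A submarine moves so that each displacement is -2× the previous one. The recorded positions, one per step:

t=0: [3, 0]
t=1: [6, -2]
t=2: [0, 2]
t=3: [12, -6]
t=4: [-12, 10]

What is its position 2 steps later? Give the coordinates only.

[-60, 42]

Step-to-step displacements: [+3, -2], [-6, +4], [+12, -8], [-24, +16]; each is -2× the previous.
step 5: [-12, 10] + [+48, -32] → [36, -22]
step 6: [36, -22] + [-96, +64] → [-60, 42]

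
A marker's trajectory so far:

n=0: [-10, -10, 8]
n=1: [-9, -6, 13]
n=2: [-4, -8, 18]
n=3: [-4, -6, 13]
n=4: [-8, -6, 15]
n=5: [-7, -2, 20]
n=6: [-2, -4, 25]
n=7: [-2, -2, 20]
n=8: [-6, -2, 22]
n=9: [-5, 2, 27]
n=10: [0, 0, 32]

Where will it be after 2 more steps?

[-4, 2, 29]

Step-to-step displacements: [+1, +4, +5], [+5, -2, +5], [+0, +2, -5], [-4, +0, +2], [+1, +4, +5], [+5, -2, +5], [+0, +2, -5], [-4, +0, +2], [+1, +4, +5], [+5, -2, +5] — a repeating cycle of length 4.
step 11: apply [+0, +2, -5] → [0, 2, 27]
step 12: apply [-4, +0, +2] → [-4, 2, 29]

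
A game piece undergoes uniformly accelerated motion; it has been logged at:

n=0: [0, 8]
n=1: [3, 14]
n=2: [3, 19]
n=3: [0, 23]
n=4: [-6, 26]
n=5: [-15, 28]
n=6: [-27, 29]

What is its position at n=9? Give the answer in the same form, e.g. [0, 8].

First differences are [+3, +6], [+0, +5], [-3, +4], [-6, +3], [-9, +2], [-12, +1]; their common second difference is [-3, -1] (constant acceleration).
step 7: [-27, 29] + [-15, +0] → [-42, 29]
step 8: [-42, 29] + [-18, -1] → [-60, 28]
step 9: [-60, 28] + [-21, -2] → [-81, 26]

[-81, 26]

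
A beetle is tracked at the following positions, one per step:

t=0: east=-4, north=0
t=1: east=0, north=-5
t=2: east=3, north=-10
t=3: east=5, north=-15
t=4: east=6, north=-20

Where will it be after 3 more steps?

east=3, north=-35

First differences are (+4,-5), (+3,-5), (+2,-5), (+1,-5); their common second difference is (-1,+0) (constant acceleration).
step 5: east=6, north=-20 + (+0,-5) → east=6, north=-25
step 6: east=6, north=-25 + (-1,-5) → east=5, north=-30
step 7: east=5, north=-30 + (-2,-5) → east=3, north=-35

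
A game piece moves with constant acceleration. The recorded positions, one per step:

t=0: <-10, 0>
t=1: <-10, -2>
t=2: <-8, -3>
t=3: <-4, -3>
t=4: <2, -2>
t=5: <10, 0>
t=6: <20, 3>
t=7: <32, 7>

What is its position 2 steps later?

Taking differences between consecutive positions: <+0, -2>, <+2, -1>, <+4, +0>, <+6, +1>, <+8, +2>, <+10, +3>, <+12, +4>. These grow by <+2, +1> each step.
step 8: <32, 7> + <+14, +5> → <46, 12>
step 9: <46, 12> + <+16, +6> → <62, 18>

<62, 18>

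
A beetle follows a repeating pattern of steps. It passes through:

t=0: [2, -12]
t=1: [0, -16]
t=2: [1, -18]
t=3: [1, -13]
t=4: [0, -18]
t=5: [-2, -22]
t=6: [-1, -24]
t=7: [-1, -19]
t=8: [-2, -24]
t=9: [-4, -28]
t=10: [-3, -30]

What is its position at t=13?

[-6, -34]

Differencing gives [-2, -4], [+1, -2], [+0, +5], [-1, -5], [-2, -4], [+1, -2], [+0, +5], [-1, -5], [-2, -4], [+1, -2]. This is the pattern [-2, -4], [+1, -2], [+0, +5], [-1, -5] repeated.
step 11: apply [+0, +5] → [-3, -25]
step 12: apply [-1, -5] → [-4, -30]
step 13: apply [-2, -4] → [-6, -34]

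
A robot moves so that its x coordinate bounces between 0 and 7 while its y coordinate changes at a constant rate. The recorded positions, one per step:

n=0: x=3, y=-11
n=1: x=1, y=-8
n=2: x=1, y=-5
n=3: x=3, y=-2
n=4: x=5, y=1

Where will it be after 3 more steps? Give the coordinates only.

The x coordinate travels 2 per step and bounces off the walls at 0 and 7.
  step 5: 5 → 7
  step 6: 7 → 5
  step 7: 5 → 3
The y coordinate changes by +3 each step: at step 7 it is 10.

x=3, y=10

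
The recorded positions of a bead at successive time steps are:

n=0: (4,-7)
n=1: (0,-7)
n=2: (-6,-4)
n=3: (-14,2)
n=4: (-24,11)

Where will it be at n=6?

(-50,38)

Taking differences between consecutive positions: (-4,+0), (-6,+3), (-8,+6), (-10,+9). These grow by (-2,+3) each step.
step 5: (-24,11) + (-12,+12) → (-36,23)
step 6: (-36,23) + (-14,+15) → (-50,38)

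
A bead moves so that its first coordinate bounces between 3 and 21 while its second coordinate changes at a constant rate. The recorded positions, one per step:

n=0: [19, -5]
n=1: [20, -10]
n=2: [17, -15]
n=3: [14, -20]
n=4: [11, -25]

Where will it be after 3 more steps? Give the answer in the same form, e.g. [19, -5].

The first coordinate travels 3 per step and bounces off the walls at 3 and 21.
  step 5: 11 → 8
  step 6: 8 → 5
  step 7: 5 → 4
The second coordinate changes by -5 each step: at step 7 it is -40.

[4, -40]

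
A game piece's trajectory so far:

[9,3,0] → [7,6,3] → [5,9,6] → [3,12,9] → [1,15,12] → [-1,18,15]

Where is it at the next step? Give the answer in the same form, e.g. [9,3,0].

Constant displacement of [-2,+3,+3] per step.
step 6: [-1,18,15] + [-2,+3,+3] → [-3,21,18]

[-3,21,18]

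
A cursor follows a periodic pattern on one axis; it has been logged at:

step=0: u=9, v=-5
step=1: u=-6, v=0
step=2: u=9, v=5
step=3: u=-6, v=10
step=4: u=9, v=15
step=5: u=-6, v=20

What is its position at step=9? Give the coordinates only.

The u coordinate repeats the cycle [9, -6] with period 2; step 9 mod 2 = 1, giving -6.
The v coordinate changes by +5 each step, so at step 9 it is -5 + 9·(5) = 40.

u=-6, v=40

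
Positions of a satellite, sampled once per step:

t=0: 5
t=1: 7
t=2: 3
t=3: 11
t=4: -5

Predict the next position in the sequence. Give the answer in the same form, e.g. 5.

27

Consecutive displacements +2, -4, +8, -16 scale by a factor of -2 each step.
step 5: -5 + 32 → 27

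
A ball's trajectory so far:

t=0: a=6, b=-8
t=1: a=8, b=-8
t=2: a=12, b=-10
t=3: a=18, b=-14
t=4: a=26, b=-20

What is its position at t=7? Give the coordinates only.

a=62, b=-50

Taking differences between consecutive positions: (+2,+0), (+4,-2), (+6,-4), (+8,-6). These grow by (+2,-2) each step.
step 5: a=26, b=-20 + (+10,-8) → a=36, b=-28
step 6: a=36, b=-28 + (+12,-10) → a=48, b=-38
step 7: a=48, b=-38 + (+14,-12) → a=62, b=-50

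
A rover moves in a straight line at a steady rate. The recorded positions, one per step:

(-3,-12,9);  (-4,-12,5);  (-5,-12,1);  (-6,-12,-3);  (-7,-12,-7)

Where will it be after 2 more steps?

(-9,-12,-15)

The position changes by (-1,+0,-4) every step.
step 5: (-7,-12,-7) + (-1,+0,-4) → (-8,-12,-11)
step 6: (-8,-12,-11) + (-1,+0,-4) → (-9,-12,-15)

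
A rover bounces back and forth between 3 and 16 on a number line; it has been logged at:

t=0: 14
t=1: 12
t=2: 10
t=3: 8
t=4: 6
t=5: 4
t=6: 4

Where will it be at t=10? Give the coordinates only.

The value travels 2 per step and bounces off the walls at 3 and 16.
  step 7: 4 → 6
  step 8: 6 → 8
  step 9: 8 → 10
  step 10: 10 → 12

12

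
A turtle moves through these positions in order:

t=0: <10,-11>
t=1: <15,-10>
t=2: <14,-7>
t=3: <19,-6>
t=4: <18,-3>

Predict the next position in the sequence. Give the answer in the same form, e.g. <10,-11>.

<23,-2>

Step-to-step displacements: <+5,+1>, <-1,+3>, <+5,+1>, <-1,+3> — a repeating cycle of length 2.
step 5: apply <+5,+1> → <23,-2>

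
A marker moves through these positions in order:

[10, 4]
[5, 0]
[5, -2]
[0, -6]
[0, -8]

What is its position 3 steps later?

[-10, -18]

Differencing gives [-5, -4], [+0, -2], [-5, -4], [+0, -2]. This is the pattern [-5, -4], [+0, -2] repeated.
step 5: apply [-5, -4] → [-5, -12]
step 6: apply [+0, -2] → [-5, -14]
step 7: apply [-5, -4] → [-10, -18]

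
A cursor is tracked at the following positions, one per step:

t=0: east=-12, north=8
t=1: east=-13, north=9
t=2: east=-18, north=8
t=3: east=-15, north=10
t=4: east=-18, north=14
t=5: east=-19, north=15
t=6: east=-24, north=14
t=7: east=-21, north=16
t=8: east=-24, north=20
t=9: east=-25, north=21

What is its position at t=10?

east=-30, north=20

Step-to-step displacements: (-1, +1), (-5, -1), (+3, +2), (-3, +4), (-1, +1), (-5, -1), (+3, +2), (-3, +4), (-1, +1) — a repeating cycle of length 4.
step 10: apply (-5, -1) → east=-30, north=20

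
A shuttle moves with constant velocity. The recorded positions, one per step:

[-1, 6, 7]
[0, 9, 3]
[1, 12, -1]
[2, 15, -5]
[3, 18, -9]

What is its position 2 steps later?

The position changes by [+1, +3, -4] every step.
step 5: [3, 18, -9] + [+1, +3, -4] → [4, 21, -13]
step 6: [4, 21, -13] + [+1, +3, -4] → [5, 24, -17]

[5, 24, -17]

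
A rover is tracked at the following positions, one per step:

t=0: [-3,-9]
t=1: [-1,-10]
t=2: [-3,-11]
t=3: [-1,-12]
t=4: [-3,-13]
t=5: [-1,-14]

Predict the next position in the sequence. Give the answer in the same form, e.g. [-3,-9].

[-3,-15]

The first coordinate repeats the cycle [-3, -1] with period 2; step 6 mod 2 = 0, giving -3.
The second coordinate changes by -1 each step, so at step 6 it is -9 + 6·(-1) = -15.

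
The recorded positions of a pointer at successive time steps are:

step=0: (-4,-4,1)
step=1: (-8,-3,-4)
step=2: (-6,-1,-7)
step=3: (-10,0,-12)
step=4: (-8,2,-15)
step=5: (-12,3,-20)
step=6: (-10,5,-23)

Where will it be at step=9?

(-16,9,-36)

Differencing gives (-4,+1,-5), (+2,+2,-3), (-4,+1,-5), (+2,+2,-3), (-4,+1,-5), (+2,+2,-3). This is the pattern (-4,+1,-5), (+2,+2,-3) repeated.
step 7: apply (-4,+1,-5) → (-14,6,-28)
step 8: apply (+2,+2,-3) → (-12,8,-31)
step 9: apply (-4,+1,-5) → (-16,9,-36)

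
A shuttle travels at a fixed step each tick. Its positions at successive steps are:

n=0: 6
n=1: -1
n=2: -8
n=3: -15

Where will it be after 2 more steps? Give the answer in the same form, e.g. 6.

-29

The position changes by -7 every step.
step 4: -15 − 7 → -22
step 5: -22 − 7 → -29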